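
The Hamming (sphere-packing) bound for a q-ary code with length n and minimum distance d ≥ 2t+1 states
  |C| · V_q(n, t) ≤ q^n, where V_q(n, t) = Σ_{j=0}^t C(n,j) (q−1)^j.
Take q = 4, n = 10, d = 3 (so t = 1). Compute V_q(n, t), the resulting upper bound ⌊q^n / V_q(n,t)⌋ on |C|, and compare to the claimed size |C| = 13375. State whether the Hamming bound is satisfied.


V_q(n, t) = 31, q^n = 1048576, Hamming bound = 33825, |C| = 13375 ≤ bound (satisfied).

Step 1: Compute V_q(n, t) = Σ_{j=0}^1 C(n, j) (q−1)^j.
  j = 0: C(10,0)·(3)^0 = 1·1 = 1.
  j = 1: C(10,1)·(3)^1 = 10·3 = 30.
  V_q(n, t) = 1 + 30 = 31.
Step 2: q^n = 4^10 = 1048576.
Step 3: Hamming bound ⌊q^n / V_q(n,t)⌋ = ⌊1048576/31⌋ = 33825.
Step 4: Compare |C| = 13375 to 33825: satisfied.
The claimed |C| lies below the Hamming bound.


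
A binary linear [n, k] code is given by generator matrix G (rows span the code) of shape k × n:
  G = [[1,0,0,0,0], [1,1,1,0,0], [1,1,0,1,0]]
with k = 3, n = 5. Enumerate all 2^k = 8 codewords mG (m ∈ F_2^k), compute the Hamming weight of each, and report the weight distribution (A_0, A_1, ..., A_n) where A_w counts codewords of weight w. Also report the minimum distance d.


Weight distribution: A_0 = 1, A_1 = 1, A_2 = 3, A_3 = 3. Minimum distance d = 1.

Enumerate all 2^3 = 8 messages m ∈ F_2^3.
For each, compute codeword c = mG in F_2^5, then tally its weight.
  m = 000 → c = 00000, weight = 0.
  m = 100 → c = 10000, weight = 1.
  m = 010 → c = 11100, weight = 3.
  m = 110 → c = 01100, weight = 2.
  m = 001 → c = 11010, weight = 3.
  m = 101 → c = 01010, weight = 2.
  m = 011 → c = 00110, weight = 2.
  m = 111 → c = 10110, weight = 3.
Tally weights:
  weight 0: 1 codewords.
  weight 1: 1 codewords.
  weight 2: 3 codewords.
  weight 3: 3 codewords.
Minimum distance d = smallest w > 0 with A_w > 0 = 1.
Sanity: Σ A_w = 8 = 2^3 = 8 ✓.


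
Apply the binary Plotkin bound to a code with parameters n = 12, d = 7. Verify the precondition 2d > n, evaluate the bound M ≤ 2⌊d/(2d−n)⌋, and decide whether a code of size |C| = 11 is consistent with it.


Plotkin bound M ≤ 6; given |C| = 11 > bound (violated).

Check applicability: 2d = 14, n = 12.
2d − n = 2 > 0, so Plotkin applies.
Compute d/(2d−n) = 7/2 ≈ 3.5000.
⌊d/(2d−n)⌋ = 3.
Plotkin bound: M ≤ 2·3 = 6.
Given |C| = 11, check: VIOLATED.
This |C| is above the Plotkin bound, so no binary code with n = 12, d = 7 and 11 codewords exists.


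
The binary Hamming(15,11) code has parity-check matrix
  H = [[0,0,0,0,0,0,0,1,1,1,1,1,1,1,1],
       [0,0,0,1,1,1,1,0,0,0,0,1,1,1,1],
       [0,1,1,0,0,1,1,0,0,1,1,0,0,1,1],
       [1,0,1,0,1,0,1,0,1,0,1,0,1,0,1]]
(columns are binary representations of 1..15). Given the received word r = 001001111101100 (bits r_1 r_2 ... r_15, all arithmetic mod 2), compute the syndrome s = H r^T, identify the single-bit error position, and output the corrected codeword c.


s = (1, 0, 0, 0)^T, error position = 8, corrected codeword c = 001001101101100

Compute s = H r^T mod 2 one row at a time:
  s_1 = 1 + 1 + 1 + 0 + 1 + 1 + 0 + 0 = 5 ≡ 1 (mod 2).
  s_2 = 0 + 0 + 1 + 1 + 1 + 1 + 0 + 0 = 4 ≡ 0 (mod 2).
  s_3 = 0 + 1 + 1 + 1 + 1 + 0 + 0 + 0 = 4 ≡ 0 (mod 2).
  s_4 = 0 + 1 + 0 + 1 + 1 + 0 + 1 + 0 = 4 ≡ 0 (mod 2).
s = (1, 0, 0, 0)^T — this equals column 8 of H (binary 1000), so error is at position 8.
Correct: flip bit 8 of r = 001001111101100 to get c = 001001101101100.


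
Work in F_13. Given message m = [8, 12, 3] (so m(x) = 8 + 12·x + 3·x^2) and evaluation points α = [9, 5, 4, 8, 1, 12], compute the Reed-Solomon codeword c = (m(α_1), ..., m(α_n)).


c = [8, 0, 0, 10, 10, 12]

Message polynomial: m(x) = 8 + 12·x + 3·x^2 (mod 13).
For each evaluation point α_i, compute m(α_i) mod 13:
  α_1 = 9: Horner steps 3 → 0 → 8, so m(9) = 8.
  α_2 = 5: Horner steps 3 → 1 → 0, so m(5) = 0.
  α_3 = 4: Horner steps 3 → 11 → 0, so m(4) = 0.
  α_4 = 8: Horner steps 3 → 10 → 10, so m(8) = 10.
  α_5 = 1: Horner steps 3 → 2 → 10, so m(1) = 10.
  α_6 = 12: Horner steps 3 → 9 → 12, so m(12) = 12.
Codeword c = [8, 0, 0, 10, 10, 12] ∈ F_13^6.


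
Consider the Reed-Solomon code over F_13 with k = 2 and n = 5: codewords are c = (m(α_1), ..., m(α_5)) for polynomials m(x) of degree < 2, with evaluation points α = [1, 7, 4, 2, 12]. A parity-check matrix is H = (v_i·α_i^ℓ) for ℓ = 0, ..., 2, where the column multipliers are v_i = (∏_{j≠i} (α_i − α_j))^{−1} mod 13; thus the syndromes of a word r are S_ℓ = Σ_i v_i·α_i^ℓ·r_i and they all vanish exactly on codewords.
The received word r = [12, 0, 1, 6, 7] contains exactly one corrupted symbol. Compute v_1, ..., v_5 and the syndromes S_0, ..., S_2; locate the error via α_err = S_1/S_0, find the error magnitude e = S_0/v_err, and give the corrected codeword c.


S = (12, 12, 12), error at position 1, error magnitude e = 10, c = [2, 0, 1, 6, 7].

Step 1: column multipliers v_i = (∏_{j≠i}(α_i − α_j))^{−1} mod 13.
  i = 1 (α = 1): (1−7)(1−4)(1−2)(1−12) = (−6)·(−3)·(−1)·(−11) = 198 ≡ 3, so v_1 = 3^{−1} = 9 (mod 13).
  i = 2 (α = 7): (7−1)(7−4)(7−2)(7−12) = 6·3·5·(−5) = −450 ≡ 5, so v_2 = 5^{−1} = 8 (mod 13).
  i = 3 (α = 4): (4−1)(4−7)(4−2)(4−12) = 3·(−3)·2·(−8) = 144 ≡ 1, so v_3 = 1^{−1} = 1 (mod 13).
  i = 4 (α = 2): (2−1)(2−7)(2−4)(2−12) = 1·(−5)·(−2)·(−10) = −100 ≡ 4, so v_4 = 4^{−1} = 10 (mod 13).
  i = 5 (α = 12): (12−1)(12−7)(12−4)(12−2) = 11·5·8·10 = 4400 ≡ 6, so v_5 = 6^{−1} = 11 (mod 13).
  v = [9, 8, 1, 10, 11].
Step 2: syndromes of r = [12, 0, 1, 6, 7] (all sums mod 13).
  S_0 = Σ v_i r_i = 9·12 + 8·0 + 1·1 + 10·6 + 11·7 = 246 ≡ 12.
  S_1 = Σ v_i α_i r_i = 9·1·12 + 8·7·0 + 1·4·1 + 10·2·6 + 11·12·7 = 1156 ≡ 12.
  α_i^2 mod 13 = [1, 10, 3, 4, 1].
  S_2 = Σ v_i α_i^2 r_i = 9·1·12 + 8·10·0 + 1·3·1 + 10·4·6 + 11·1·7 = 428 ≡ 12.
  S = (12, 12, 12) ≠ 0, so r is not a codeword (an error is present).
Step 3: locate the error. For a single error e at position i, S_ℓ = v_i·e·α_i^ℓ, so α_err = S_1/S_0.
  S_0^{−1} = 12^{−1} = 12 (mod 13), so α_err = 12·12 = 144 ≡ 1 = α_1. Error position i = 1.
  Consistency check: S_2/S_1 = 12·12 = 144 ≡ 1 = α_err ✓ (single-error assumption holds).
Step 4: error magnitude e = S_0/v_1 = S_0·∏_{j≠1}(α_1 − α_j) = 12·3 = 36 ≡ 10 (mod 13).
Step 5: correct position 1: c_1 = r_1 − e = 12 − 10 ≡ 2 (mod 13). Hence c = [2, 0, 1, 6, 7].
  Check: interpolating c through the α_i gives m(x) = 11 + 4·x (degree < 2) with m(α_i) = c_i for every i, so c is indeed a codeword.


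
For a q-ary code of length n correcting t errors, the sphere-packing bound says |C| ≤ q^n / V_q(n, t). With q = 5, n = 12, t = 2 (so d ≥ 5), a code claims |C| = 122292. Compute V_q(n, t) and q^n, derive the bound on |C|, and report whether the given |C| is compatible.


V_q(n, t) = 1105, q^n = 244140625, Hamming bound = 220941, |C| = 122292 ≤ bound (satisfied).

Step 1: Compute V_q(n, t) = Σ_{j=0}^2 C(n, j) (q−1)^j.
  j = 0: C(12,0)·(4)^0 = 1·1 = 1.
  j = 1: C(12,1)·(4)^1 = 12·4 = 48.
  j = 2: C(12,2)·(4)^2 = 66·16 = 1056.
  V_q(n, t) = 1 + 48 + 1056 = 1105.
Step 2: q^n = 5^12 = 244140625.
Step 3: Hamming bound ⌊q^n / V_q(n,t)⌋ = ⌊244140625/1105⌋ = 220941.
Step 4: Compare |C| = 122292 to 220941: satisfied.
The claimed |C| lies below the Hamming bound.


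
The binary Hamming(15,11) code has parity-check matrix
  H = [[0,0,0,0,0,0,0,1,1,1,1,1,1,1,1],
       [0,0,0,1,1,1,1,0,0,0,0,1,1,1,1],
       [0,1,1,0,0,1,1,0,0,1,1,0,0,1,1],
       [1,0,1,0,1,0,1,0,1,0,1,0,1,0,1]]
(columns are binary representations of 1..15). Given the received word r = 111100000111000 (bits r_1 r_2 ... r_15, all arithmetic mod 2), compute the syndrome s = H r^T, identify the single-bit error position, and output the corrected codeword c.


s = (1, 0, 0, 1)^T, error position = 9, corrected codeword c = 111100001111000

Compute s = H r^T mod 2 one row at a time:
  s_1 = 0 + 0 + 1 + 1 + 1 + 0 + 0 + 0 = 3 ≡ 1 (mod 2).
  s_2 = 1 + 0 + 0 + 0 + 1 + 0 + 0 + 0 = 2 ≡ 0 (mod 2).
  s_3 = 1 + 1 + 0 + 0 + 1 + 1 + 0 + 0 = 4 ≡ 0 (mod 2).
  s_4 = 1 + 1 + 0 + 0 + 0 + 1 + 0 + 0 = 3 ≡ 1 (mod 2).
s = (1, 0, 0, 1)^T — this equals column 9 of H (binary 1001), so error is at position 9.
Correct: flip bit 9 of r = 111100000111000 to get c = 111100001111000.


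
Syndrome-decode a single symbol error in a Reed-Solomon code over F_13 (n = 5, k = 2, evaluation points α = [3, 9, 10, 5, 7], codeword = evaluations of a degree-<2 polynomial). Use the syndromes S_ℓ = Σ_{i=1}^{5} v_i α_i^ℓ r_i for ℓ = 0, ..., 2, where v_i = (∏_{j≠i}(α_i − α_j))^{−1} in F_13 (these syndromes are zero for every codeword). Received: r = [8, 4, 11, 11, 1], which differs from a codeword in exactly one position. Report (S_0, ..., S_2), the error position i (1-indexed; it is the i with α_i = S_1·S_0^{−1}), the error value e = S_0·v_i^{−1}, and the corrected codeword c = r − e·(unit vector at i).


S = (12, 3, 4), error at position 3, error magnitude e = 12, c = [8, 4, 12, 11, 1].

Step 1: column multipliers v_i = (∏_{j≠i}(α_i − α_j))^{−1} mod 13.
  i = 1 (α = 3): (3−9)(3−10)(3−5)(3−7) = (−6)·(−7)·(−2)·(−4) = 336 ≡ 11, so v_1 = 11^{−1} = 6 (mod 13).
  i = 2 (α = 9): (9−3)(9−10)(9−5)(9−7) = 6·(−1)·4·2 = −48 ≡ 4, so v_2 = 4^{−1} = 10 (mod 13).
  i = 3 (α = 10): (10−3)(10−9)(10−5)(10−7) = 7·1·5·3 = 105 ≡ 1, so v_3 = 1^{−1} = 1 (mod 13).
  i = 4 (α = 5): (5−3)(5−9)(5−10)(5−7) = 2·(−4)·(−5)·(−2) = −80 ≡ 11, so v_4 = 11^{−1} = 6 (mod 13).
  i = 5 (α = 7): (7−3)(7−9)(7−10)(7−5) = 4·(−2)·(−3)·2 = 48 ≡ 9, so v_5 = 9^{−1} = 3 (mod 13).
  v = [6, 10, 1, 6, 3].
Step 2: syndromes of r = [8, 4, 11, 11, 1] (all sums mod 13).
  S_0 = Σ v_i r_i = 6·8 + 10·4 + 1·11 + 6·11 + 3·1 = 168 ≡ 12.
  S_1 = Σ v_i α_i r_i = 6·3·8 + 10·9·4 + 1·10·11 + 6·5·11 + 3·7·1 = 965 ≡ 3.
  α_i^2 mod 13 = [9, 3, 9, 12, 10].
  S_2 = Σ v_i α_i^2 r_i = 6·9·8 + 10·3·4 + 1·9·11 + 6·12·11 + 3·10·1 = 1473 ≡ 4.
  S = (12, 3, 4) ≠ 0, so r is not a codeword (an error is present).
Step 3: locate the error. For a single error e at position i, S_ℓ = v_i·e·α_i^ℓ, so α_err = S_1/S_0.
  S_0^{−1} = 12^{−1} = 12 (mod 13), so α_err = 3·12 = 36 ≡ 10 = α_3. Error position i = 3.
  Consistency check: S_2/S_1 = 4·9 = 36 ≡ 10 = α_err ✓ (single-error assumption holds).
Step 4: error magnitude e = S_0/v_3 = S_0·∏_{j≠3}(α_3 − α_j) = 12·1 = 12 ≡ 12 (mod 13).
Step 5: correct position 3: c_3 = r_3 − e = 11 − 12 ≡ 12 (mod 13). Hence c = [8, 4, 12, 11, 1].
  Check: interpolating c through the α_i gives m(x) = 10 + 8·x (degree < 2) with m(α_i) = c_i for every i, so c is indeed a codeword.


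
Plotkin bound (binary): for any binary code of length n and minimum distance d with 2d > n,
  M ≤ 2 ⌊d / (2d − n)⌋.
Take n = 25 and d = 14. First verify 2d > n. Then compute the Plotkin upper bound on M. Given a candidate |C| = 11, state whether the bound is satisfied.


Plotkin bound M ≤ 8; given |C| = 11 > bound (violated).

Check applicability: 2d = 28, n = 25.
2d − n = 3 > 0, so Plotkin applies.
Compute d/(2d−n) = 14/3 ≈ 4.6667.
⌊d/(2d−n)⌋ = 4.
Plotkin bound: M ≤ 2·4 = 8.
Given |C| = 11, check: VIOLATED.
This |C| is above the Plotkin bound, so no binary code with n = 25, d = 14 and 11 codewords exists.


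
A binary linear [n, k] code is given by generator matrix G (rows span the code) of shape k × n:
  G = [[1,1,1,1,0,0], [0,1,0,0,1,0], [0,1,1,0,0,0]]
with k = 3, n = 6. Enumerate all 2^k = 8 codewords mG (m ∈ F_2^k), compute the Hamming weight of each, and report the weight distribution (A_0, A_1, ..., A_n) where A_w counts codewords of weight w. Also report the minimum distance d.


Weight distribution: A_0 = 1, A_2 = 4, A_4 = 3. Minimum distance d = 2.

Enumerate all 2^3 = 8 messages m ∈ F_2^3.
For each, compute codeword c = mG in F_2^6, then tally its weight.
  m = 000 → c = 000000, weight = 0.
  m = 100 → c = 111100, weight = 4.
  m = 010 → c = 010010, weight = 2.
  m = 110 → c = 101110, weight = 4.
  m = 001 → c = 011000, weight = 2.
  m = 101 → c = 100100, weight = 2.
  m = 011 → c = 001010, weight = 2.
  m = 111 → c = 110110, weight = 4.
Tally weights:
  weight 0: 1 codewords.
  weight 2: 4 codewords.
  weight 4: 3 codewords.
Minimum distance d = smallest w > 0 with A_w > 0 = 2.
Sanity: Σ A_w = 8 = 2^3 = 8 ✓.


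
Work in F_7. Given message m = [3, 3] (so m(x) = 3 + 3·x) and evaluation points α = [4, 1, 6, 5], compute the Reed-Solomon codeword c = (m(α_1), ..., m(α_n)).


c = [1, 6, 0, 4]

Message polynomial: m(x) = 3 + 3·x (mod 7).
For each evaluation point α_i, compute m(α_i) mod 7:
  α_1 = 4: Horner steps 3 → 1, so m(4) = 1.
  α_2 = 1: Horner steps 3 → 6, so m(1) = 6.
  α_3 = 6: Horner steps 3 → 0, so m(6) = 0.
  α_4 = 5: Horner steps 3 → 4, so m(5) = 4.
Codeword c = [1, 6, 0, 4] ∈ F_7^4.


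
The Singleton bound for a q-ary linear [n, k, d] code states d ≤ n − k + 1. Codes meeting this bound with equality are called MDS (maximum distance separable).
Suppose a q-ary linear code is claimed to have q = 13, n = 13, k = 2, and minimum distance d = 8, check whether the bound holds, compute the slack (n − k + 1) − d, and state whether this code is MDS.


Singleton RHS = n − k + 1 = 12, slack = 4, bound satisfied, not MDS.

Singleton bound: d ≤ n − k + 1.
Here n = 13, k = 2, so n − k + 1 = 12.
Given d = 8, check d ≤ 12: YES.
Slack = (n − k + 1) − d = 4.
The code is NOT MDS (slack = 4 > 0).
Description: the claimed parameters are [13, 2, 8]_13; such a code would be non-MDS.


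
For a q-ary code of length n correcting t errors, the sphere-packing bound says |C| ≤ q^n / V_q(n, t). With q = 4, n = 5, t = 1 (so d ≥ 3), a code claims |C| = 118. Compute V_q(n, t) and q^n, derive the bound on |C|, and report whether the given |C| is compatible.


V_q(n, t) = 16, q^n = 1024, Hamming bound = 64, |C| = 118 > bound (violated).

Step 1: Compute V_q(n, t) = Σ_{j=0}^1 C(n, j) (q−1)^j.
  j = 0: C(5,0)·(3)^0 = 1·1 = 1.
  j = 1: C(5,1)·(3)^1 = 5·3 = 15.
  V_q(n, t) = 1 + 15 = 16.
Step 2: q^n = 4^5 = 1024.
Step 3: Hamming bound ⌊q^n / V_q(n,t)⌋ = ⌊1024/16⌋ = 64.
Step 4: Compare |C| = 118 to 64: violated.
The claimed |C| lies above the Hamming bound, so no 4-ary code of length 5 with d ≥ 3 can have 118 codewords.


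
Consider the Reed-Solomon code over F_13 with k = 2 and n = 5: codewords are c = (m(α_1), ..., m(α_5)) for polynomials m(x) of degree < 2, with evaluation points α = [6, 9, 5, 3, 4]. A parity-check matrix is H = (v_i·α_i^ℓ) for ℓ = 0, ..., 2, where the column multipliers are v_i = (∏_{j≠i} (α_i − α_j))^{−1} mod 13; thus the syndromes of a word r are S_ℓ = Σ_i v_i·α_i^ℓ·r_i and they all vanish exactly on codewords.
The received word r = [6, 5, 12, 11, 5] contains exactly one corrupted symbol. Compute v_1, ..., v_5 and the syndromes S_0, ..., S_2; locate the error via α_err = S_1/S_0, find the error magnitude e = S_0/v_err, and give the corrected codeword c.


S = (12, 4, 10), error at position 2, error magnitude e = 4, c = [6, 1, 12, 11, 5].

Step 1: column multipliers v_i = (∏_{j≠i}(α_i − α_j))^{−1} mod 13.
  i = 1 (α = 6): (6−9)(6−5)(6−3)(6−4) = (−3)·1·3·2 = −18 ≡ 8, so v_1 = 8^{−1} = 5 (mod 13).
  i = 2 (α = 9): (9−6)(9−5)(9−3)(9−4) = 3·4·6·5 = 360 ≡ 9, so v_2 = 9^{−1} = 3 (mod 13).
  i = 3 (α = 5): (5−6)(5−9)(5−3)(5−4) = (−1)·(−4)·2·1 = 8 ≡ 8, so v_3 = 8^{−1} = 5 (mod 13).
  i = 4 (α = 3): (3−6)(3−9)(3−5)(3−4) = (−3)·(−6)·(−2)·(−1) = 36 ≡ 10, so v_4 = 10^{−1} = 4 (mod 13).
  i = 5 (α = 4): (4−6)(4−9)(4−5)(4−3) = (−2)·(−5)·(−1)·1 = −10 ≡ 3, so v_5 = 3^{−1} = 9 (mod 13).
  v = [5, 3, 5, 4, 9].
Step 2: syndromes of r = [6, 5, 12, 11, 5] (all sums mod 13).
  S_0 = Σ v_i r_i = 5·6 + 3·5 + 5·12 + 4·11 + 9·5 = 194 ≡ 12.
  S_1 = Σ v_i α_i r_i = 5·6·6 + 3·9·5 + 5·5·12 + 4·3·11 + 9·4·5 = 927 ≡ 4.
  α_i^2 mod 13 = [10, 3, 12, 9, 3].
  S_2 = Σ v_i α_i^2 r_i = 5·10·6 + 3·3·5 + 5·12·12 + 4·9·11 + 9·3·5 = 1596 ≡ 10.
  S = (12, 4, 10) ≠ 0, so r is not a codeword (an error is present).
Step 3: locate the error. For a single error e at position i, S_ℓ = v_i·e·α_i^ℓ, so α_err = S_1/S_0.
  S_0^{−1} = 12^{−1} = 12 (mod 13), so α_err = 4·12 = 48 ≡ 9 = α_2. Error position i = 2.
  Consistency check: S_2/S_1 = 10·10 = 100 ≡ 9 = α_err ✓ (single-error assumption holds).
Step 4: error magnitude e = S_0/v_2 = S_0·∏_{j≠2}(α_2 − α_j) = 12·9 = 108 ≡ 4 (mod 13).
Step 5: correct position 2: c_2 = r_2 − e = 5 − 4 ≡ 1 (mod 13). Hence c = [6, 1, 12, 11, 5].
  Check: interpolating c through the α_i gives m(x) = 3 + 7·x (degree < 2) with m(α_i) = c_i for every i, so c is indeed a codeword.


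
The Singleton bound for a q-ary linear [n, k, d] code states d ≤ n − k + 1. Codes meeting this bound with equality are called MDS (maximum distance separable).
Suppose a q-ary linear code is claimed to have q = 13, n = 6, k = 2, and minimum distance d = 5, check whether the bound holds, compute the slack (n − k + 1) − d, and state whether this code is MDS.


Singleton RHS = n − k + 1 = 5, slack = 0, bound satisfied, MDS.

Singleton bound: d ≤ n − k + 1.
Here n = 6, k = 2, so n − k + 1 = 5.
Given d = 5, check d ≤ 5: YES.
Slack = (n − k + 1) − d = 0.
The code is MDS (slack = 0).
Description: the claimed parameters are [6, 2, 5]_13; such a code would be MDS (meets Singleton bound).


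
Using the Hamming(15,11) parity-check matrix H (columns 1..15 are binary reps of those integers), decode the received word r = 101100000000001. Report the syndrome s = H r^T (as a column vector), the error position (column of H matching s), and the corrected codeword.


s = (1, 0, 0, 1)^T, error position = 9, corrected codeword c = 101100001000001

Compute s = H r^T mod 2 one row at a time:
  s_1 = 0 + 0 + 0 + 0 + 0 + 0 + 0 + 1 = 1 ≡ 1 (mod 2).
  s_2 = 1 + 0 + 0 + 0 + 0 + 0 + 0 + 1 = 2 ≡ 0 (mod 2).
  s_3 = 0 + 1 + 0 + 0 + 0 + 0 + 0 + 1 = 2 ≡ 0 (mod 2).
  s_4 = 1 + 1 + 0 + 0 + 0 + 0 + 0 + 1 = 3 ≡ 1 (mod 2).
s = (1, 0, 0, 1)^T — this equals column 9 of H (binary 1001), so error is at position 9.
Correct: flip bit 9 of r = 101100000000001 to get c = 101100001000001.


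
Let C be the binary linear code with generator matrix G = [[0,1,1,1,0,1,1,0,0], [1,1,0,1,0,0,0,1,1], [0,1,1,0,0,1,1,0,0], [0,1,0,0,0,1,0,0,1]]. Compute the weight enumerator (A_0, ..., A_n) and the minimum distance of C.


Weight distribution: A_0 = 1, A_1 = 1, A_3 = 3, A_4 = 5, A_5 = 3, A_6 = 2, A_7 = 1. Minimum distance d = 1.

Enumerate all 2^4 = 16 messages m ∈ F_2^4.
For each, compute codeword c = mG in F_2^9, then tally its weight.
  m = 0000 → c = 000000000, weight = 0.
  m = 1000 → c = 011101100, weight = 5.
  m = 0100 → c = 110100011, weight = 5.
  m = 1100 → c = 101001111, weight = 6.
  m = 0010 → c = 011001100, weight = 4.
  m = 1010 → c = 000100000, weight = 1.
  m = 0110 → c = 101101111, weight = 7.
  m = 1110 → c = 110000011, weight = 4.
  m = 0001 → c = 010001001, weight = 3.
  m = 1001 → c = 001100101, weight = 4.
  m = 0101 → c = 100101010, weight = 4.
  m = 1101 → c = 111000110, weight = 5.
  m = 0011 → c = 001000101, weight = 3.
  m = 1011 → c = 010101001, weight = 4.
  m = 0111 → c = 111100110, weight = 6.
  m = 1111 → c = 100001010, weight = 3.
Tally weights:
  weight 0: 1 codewords.
  weight 1: 1 codewords.
  weight 3: 3 codewords.
  weight 4: 5 codewords.
  weight 5: 3 codewords.
  weight 6: 2 codewords.
  weight 7: 1 codewords.
Minimum distance d = smallest w > 0 with A_w > 0 = 1.
Sanity: Σ A_w = 16 = 2^4 = 16 ✓.


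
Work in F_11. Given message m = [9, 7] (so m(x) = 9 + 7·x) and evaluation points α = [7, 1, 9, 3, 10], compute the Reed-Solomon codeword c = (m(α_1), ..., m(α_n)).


c = [3, 5, 6, 8, 2]

Message polynomial: m(x) = 9 + 7·x (mod 11).
For each evaluation point α_i, compute m(α_i) mod 11:
  α_1 = 7: Horner steps 7 → 3, so m(7) = 3.
  α_2 = 1: Horner steps 7 → 5, so m(1) = 5.
  α_3 = 9: Horner steps 7 → 6, so m(9) = 6.
  α_4 = 3: Horner steps 7 → 8, so m(3) = 8.
  α_5 = 10: Horner steps 7 → 2, so m(10) = 2.
Codeword c = [3, 5, 6, 8, 2] ∈ F_11^5.


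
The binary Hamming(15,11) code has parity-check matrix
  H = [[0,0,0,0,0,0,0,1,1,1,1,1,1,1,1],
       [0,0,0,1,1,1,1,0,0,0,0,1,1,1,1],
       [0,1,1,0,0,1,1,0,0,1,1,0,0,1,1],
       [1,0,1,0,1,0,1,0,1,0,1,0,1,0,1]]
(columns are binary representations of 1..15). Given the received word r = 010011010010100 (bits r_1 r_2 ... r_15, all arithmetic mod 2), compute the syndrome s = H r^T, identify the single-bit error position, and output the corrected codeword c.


s = (1, 1, 1, 1)^T, error position = 15, corrected codeword c = 010011010010101

Compute s = H r^T mod 2 one row at a time:
  s_1 = 1 + 0 + 0 + 1 + 0 + 1 + 0 + 0 = 3 ≡ 1 (mod 2).
  s_2 = 0 + 1 + 1 + 0 + 0 + 1 + 0 + 0 = 3 ≡ 1 (mod 2).
  s_3 = 1 + 0 + 1 + 0 + 0 + 1 + 0 + 0 = 3 ≡ 1 (mod 2).
  s_4 = 0 + 0 + 1 + 0 + 0 + 1 + 1 + 0 = 3 ≡ 1 (mod 2).
s = (1, 1, 1, 1)^T — this equals column 15 of H (binary 1111), so error is at position 15.
Correct: flip bit 15 of r = 010011010010100 to get c = 010011010010101.


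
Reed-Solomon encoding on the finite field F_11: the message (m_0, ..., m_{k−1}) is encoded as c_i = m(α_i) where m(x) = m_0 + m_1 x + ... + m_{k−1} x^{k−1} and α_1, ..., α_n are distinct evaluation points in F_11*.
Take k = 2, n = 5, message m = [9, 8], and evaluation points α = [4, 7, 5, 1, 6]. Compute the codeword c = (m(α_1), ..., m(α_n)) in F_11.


c = [8, 10, 5, 6, 2]

Message polynomial: m(x) = 9 + 8·x (mod 11).
For each evaluation point α_i, compute m(α_i) mod 11:
  α_1 = 4: Horner steps 8 → 8, so m(4) = 8.
  α_2 = 7: Horner steps 8 → 10, so m(7) = 10.
  α_3 = 5: Horner steps 8 → 5, so m(5) = 5.
  α_4 = 1: Horner steps 8 → 6, so m(1) = 6.
  α_5 = 6: Horner steps 8 → 2, so m(6) = 2.
Codeword c = [8, 10, 5, 6, 2] ∈ F_11^5.


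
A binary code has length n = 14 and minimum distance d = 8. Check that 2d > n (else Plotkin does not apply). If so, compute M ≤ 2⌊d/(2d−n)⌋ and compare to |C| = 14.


Plotkin bound M ≤ 8; given |C| = 14 > bound (violated).

Check applicability: 2d = 16, n = 14.
2d − n = 2 > 0, so Plotkin applies.
Compute d/(2d−n) = 8/2 ≈ 4.0000.
⌊d/(2d−n)⌋ = 4.
Plotkin bound: M ≤ 2·4 = 8.
Given |C| = 14, check: VIOLATED.
This |C| is above the Plotkin bound, so no binary code with n = 14, d = 8 and 14 codewords exists.


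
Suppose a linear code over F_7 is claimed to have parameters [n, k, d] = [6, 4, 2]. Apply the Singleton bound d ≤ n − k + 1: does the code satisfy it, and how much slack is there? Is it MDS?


Singleton RHS = n − k + 1 = 3, slack = 1, bound satisfied, not MDS.

Singleton bound: d ≤ n − k + 1.
Here n = 6, k = 4, so n − k + 1 = 3.
Given d = 2, check d ≤ 3: YES.
Slack = (n − k + 1) − d = 1.
The code is NOT MDS (slack = 1 > 0).
Description: the claimed parameters are [6, 4, 2]_7; such a code would be non-MDS.


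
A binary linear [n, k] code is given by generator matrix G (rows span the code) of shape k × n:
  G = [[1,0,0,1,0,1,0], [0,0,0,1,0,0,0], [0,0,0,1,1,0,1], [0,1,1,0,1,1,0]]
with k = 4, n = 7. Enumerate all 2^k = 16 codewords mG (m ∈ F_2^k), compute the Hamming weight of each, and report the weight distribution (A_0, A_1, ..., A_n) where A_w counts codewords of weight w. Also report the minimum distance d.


Weight distribution: A_0 = 1, A_1 = 1, A_2 = 2, A_3 = 2, A_4 = 5, A_5 = 5. Minimum distance d = 1.

Enumerate all 2^4 = 16 messages m ∈ F_2^4.
For each, compute codeword c = mG in F_2^7, then tally its weight.
  m = 0000 → c = 0000000, weight = 0.
  m = 1000 → c = 1001010, weight = 3.
  m = 0100 → c = 0001000, weight = 1.
  m = 1100 → c = 1000010, weight = 2.
  m = 0010 → c = 0001101, weight = 3.
  m = 1010 → c = 1000111, weight = 4.
  m = 0110 → c = 0000101, weight = 2.
  m = 1110 → c = 1001111, weight = 5.
  m = 0001 → c = 0110110, weight = 4.
  m = 1001 → c = 1111100, weight = 5.
  m = 0101 → c = 0111110, weight = 5.
  m = 1101 → c = 1110100, weight = 4.
  m = 0011 → c = 0111011, weight = 5.
  m = 1011 → c = 1110001, weight = 4.
  m = 0111 → c = 0110011, weight = 4.
  m = 1111 → c = 1111001, weight = 5.
Tally weights:
  weight 0: 1 codewords.
  weight 1: 1 codewords.
  weight 2: 2 codewords.
  weight 3: 2 codewords.
  weight 4: 5 codewords.
  weight 5: 5 codewords.
Minimum distance d = smallest w > 0 with A_w > 0 = 1.
Sanity: Σ A_w = 16 = 2^4 = 16 ✓.


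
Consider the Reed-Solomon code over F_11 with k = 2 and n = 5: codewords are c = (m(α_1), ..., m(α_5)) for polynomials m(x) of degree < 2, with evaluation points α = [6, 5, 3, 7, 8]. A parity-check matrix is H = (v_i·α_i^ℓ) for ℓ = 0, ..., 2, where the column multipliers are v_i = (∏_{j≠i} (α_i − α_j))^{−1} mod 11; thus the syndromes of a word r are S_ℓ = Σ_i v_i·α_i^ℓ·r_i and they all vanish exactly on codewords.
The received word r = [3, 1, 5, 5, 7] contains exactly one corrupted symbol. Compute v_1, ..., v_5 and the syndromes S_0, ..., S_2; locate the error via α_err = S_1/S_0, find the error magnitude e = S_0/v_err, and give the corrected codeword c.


S = (3, 9, 5), error at position 3, error magnitude e = 8, c = [3, 1, 8, 5, 7].

Step 1: column multipliers v_i = (∏_{j≠i}(α_i − α_j))^{−1} mod 11.
  i = 1 (α = 6): (6−5)(6−3)(6−7)(6−8) = 1·3·(−1)·(−2) = 6 ≡ 6, so v_1 = 6^{−1} = 2 (mod 11).
  i = 2 (α = 5): (5−6)(5−3)(5−7)(5−8) = (−1)·2·(−2)·(−3) = −12 ≡ 10, so v_2 = 10^{−1} = 10 (mod 11).
  i = 3 (α = 3): (3−6)(3−5)(3−7)(3−8) = (−3)·(−2)·(−4)·(−5) = 120 ≡ 10, so v_3 = 10^{−1} = 10 (mod 11).
  i = 4 (α = 7): (7−6)(7−5)(7−3)(7−8) = 1·2·4·(−1) = −8 ≡ 3, so v_4 = 3^{−1} = 4 (mod 11).
  i = 5 (α = 8): (8−6)(8−5)(8−3)(8−7) = 2·3·5·1 = 30 ≡ 8, so v_5 = 8^{−1} = 7 (mod 11).
  v = [2, 10, 10, 4, 7].
Step 2: syndromes of r = [3, 1, 5, 5, 7] (all sums mod 11).
  S_0 = Σ v_i r_i = 2·3 + 10·1 + 10·5 + 4·5 + 7·7 = 135 ≡ 3.
  S_1 = Σ v_i α_i r_i = 2·6·3 + 10·5·1 + 10·3·5 + 4·7·5 + 7·8·7 = 768 ≡ 9.
  α_i^2 mod 11 = [3, 3, 9, 5, 9].
  S_2 = Σ v_i α_i^2 r_i = 2·3·3 + 10·3·1 + 10·9·5 + 4·5·5 + 7·9·7 = 1039 ≡ 5.
  S = (3, 9, 5) ≠ 0, so r is not a codeword (an error is present).
Step 3: locate the error. For a single error e at position i, S_ℓ = v_i·e·α_i^ℓ, so α_err = S_1/S_0.
  S_0^{−1} = 3^{−1} = 4 (mod 11), so α_err = 9·4 = 36 ≡ 3 = α_3. Error position i = 3.
  Consistency check: S_2/S_1 = 5·5 = 25 ≡ 3 = α_err ✓ (single-error assumption holds).
Step 4: error magnitude e = S_0/v_3 = S_0·∏_{j≠3}(α_3 − α_j) = 3·10 = 30 ≡ 8 (mod 11).
Step 5: correct position 3: c_3 = r_3 − e = 5 − 8 ≡ 8 (mod 11). Hence c = [3, 1, 8, 5, 7].
  Check: interpolating c through the α_i gives m(x) = 2 + 2·x (degree < 2) with m(α_i) = c_i for every i, so c is indeed a codeword.


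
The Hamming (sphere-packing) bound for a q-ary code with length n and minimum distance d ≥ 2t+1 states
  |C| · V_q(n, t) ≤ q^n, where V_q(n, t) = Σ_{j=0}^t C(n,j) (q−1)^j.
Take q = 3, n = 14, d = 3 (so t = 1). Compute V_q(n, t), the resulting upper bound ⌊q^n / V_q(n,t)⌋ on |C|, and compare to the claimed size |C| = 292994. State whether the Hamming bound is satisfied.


V_q(n, t) = 29, q^n = 4782969, Hamming bound = 164929, |C| = 292994 > bound (violated).

Step 1: Compute V_q(n, t) = Σ_{j=0}^1 C(n, j) (q−1)^j.
  j = 0: C(14,0)·(2)^0 = 1·1 = 1.
  j = 1: C(14,1)·(2)^1 = 14·2 = 28.
  V_q(n, t) = 1 + 28 = 29.
Step 2: q^n = 3^14 = 4782969.
Step 3: Hamming bound ⌊q^n / V_q(n,t)⌋ = ⌊4782969/29⌋ = 164929.
Step 4: Compare |C| = 292994 to 164929: violated.
The claimed |C| lies above the Hamming bound, so no 3-ary code of length 14 with d ≥ 3 can have 292994 codewords.


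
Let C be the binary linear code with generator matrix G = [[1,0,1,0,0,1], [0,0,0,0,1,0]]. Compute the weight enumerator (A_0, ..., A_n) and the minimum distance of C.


Weight distribution: A_0 = 1, A_1 = 1, A_3 = 1, A_4 = 1. Minimum distance d = 1.

Enumerate all 2^2 = 4 messages m ∈ F_2^2.
For each, compute codeword c = mG in F_2^6, then tally its weight.
  m = 00 → c = 000000, weight = 0.
  m = 10 → c = 101001, weight = 3.
  m = 01 → c = 000010, weight = 1.
  m = 11 → c = 101011, weight = 4.
Tally weights:
  weight 0: 1 codewords.
  weight 1: 1 codewords.
  weight 3: 1 codewords.
  weight 4: 1 codewords.
Minimum distance d = smallest w > 0 with A_w > 0 = 1.
Sanity: Σ A_w = 4 = 2^2 = 4 ✓.


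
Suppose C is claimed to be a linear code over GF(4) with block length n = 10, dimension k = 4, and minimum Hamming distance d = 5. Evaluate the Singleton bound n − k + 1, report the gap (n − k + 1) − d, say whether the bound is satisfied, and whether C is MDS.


Singleton RHS = n − k + 1 = 7, slack = 2, bound satisfied, not MDS.

Singleton bound: d ≤ n − k + 1.
Here n = 10, k = 4, so n − k + 1 = 7.
Given d = 5, check d ≤ 7: YES.
Slack = (n − k + 1) − d = 2.
The code is NOT MDS (slack = 2 > 0).
Description: the claimed parameters are [10, 4, 5]_4; such a code would be non-MDS.


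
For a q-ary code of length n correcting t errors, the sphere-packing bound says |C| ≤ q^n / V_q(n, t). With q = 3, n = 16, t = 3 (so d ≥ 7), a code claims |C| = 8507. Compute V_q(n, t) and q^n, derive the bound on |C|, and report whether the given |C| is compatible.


V_q(n, t) = 4993, q^n = 43046721, Hamming bound = 8621, |C| = 8507 ≤ bound (satisfied).

Step 1: Compute V_q(n, t) = Σ_{j=0}^3 C(n, j) (q−1)^j.
  j = 0: C(16,0)·(2)^0 = 1·1 = 1.
  j = 1: C(16,1)·(2)^1 = 16·2 = 32.
  j = 2: C(16,2)·(2)^2 = 120·4 = 480.
  j = 3: C(16,3)·(2)^3 = 560·8 = 4480.
  V_q(n, t) = 1 + 32 + 480 + 4480 = 4993.
Step 2: q^n = 3^16 = 43046721.
Step 3: Hamming bound ⌊q^n / V_q(n,t)⌋ = ⌊43046721/4993⌋ = 8621.
Step 4: Compare |C| = 8507 to 8621: satisfied.
The claimed |C| lies below the Hamming bound.


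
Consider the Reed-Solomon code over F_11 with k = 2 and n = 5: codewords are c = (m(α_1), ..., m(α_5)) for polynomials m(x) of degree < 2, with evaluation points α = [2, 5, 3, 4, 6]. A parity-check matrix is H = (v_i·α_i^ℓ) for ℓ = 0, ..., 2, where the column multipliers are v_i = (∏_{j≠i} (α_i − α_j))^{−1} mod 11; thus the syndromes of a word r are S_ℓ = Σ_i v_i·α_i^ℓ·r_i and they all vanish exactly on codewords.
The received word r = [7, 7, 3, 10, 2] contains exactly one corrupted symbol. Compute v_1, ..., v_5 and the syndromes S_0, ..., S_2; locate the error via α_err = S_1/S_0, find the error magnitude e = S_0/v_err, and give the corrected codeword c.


S = (9, 1, 5), error at position 2, error magnitude e = 1, c = [7, 6, 3, 10, 2].

Step 1: column multipliers v_i = (∏_{j≠i}(α_i − α_j))^{−1} mod 11.
  i = 1 (α = 2): (2−5)(2−3)(2−4)(2−6) = (−3)·(−1)·(−2)·(−4) = 24 ≡ 2, so v_1 = 2^{−1} = 6 (mod 11).
  i = 2 (α = 5): (5−2)(5−3)(5−4)(5−6) = 3·2·1·(−1) = −6 ≡ 5, so v_2 = 5^{−1} = 9 (mod 11).
  i = 3 (α = 3): (3−2)(3−5)(3−4)(3−6) = 1·(−2)·(−1)·(−3) = −6 ≡ 5, so v_3 = 5^{−1} = 9 (mod 11).
  i = 4 (α = 4): (4−2)(4−5)(4−3)(4−6) = 2·(−1)·1·(−2) = 4 ≡ 4, so v_4 = 4^{−1} = 3 (mod 11).
  i = 5 (α = 6): (6−2)(6−5)(6−3)(6−4) = 4·1·3·2 = 24 ≡ 2, so v_5 = 2^{−1} = 6 (mod 11).
  v = [6, 9, 9, 3, 6].
Step 2: syndromes of r = [7, 7, 3, 10, 2] (all sums mod 11).
  S_0 = Σ v_i r_i = 6·7 + 9·7 + 9·3 + 3·10 + 6·2 = 174 ≡ 9.
  S_1 = Σ v_i α_i r_i = 6·2·7 + 9·5·7 + 9·3·3 + 3·4·10 + 6·6·2 = 672 ≡ 1.
  α_i^2 mod 11 = [4, 3, 9, 5, 3].
  S_2 = Σ v_i α_i^2 r_i = 6·4·7 + 9·3·7 + 9·9·3 + 3·5·10 + 6·3·2 = 786 ≡ 5.
  S = (9, 1, 5) ≠ 0, so r is not a codeword (an error is present).
Step 3: locate the error. For a single error e at position i, S_ℓ = v_i·e·α_i^ℓ, so α_err = S_1/S_0.
  S_0^{−1} = 9^{−1} = 5 (mod 11), so α_err = 1·5 = 5 ≡ 5 = α_2. Error position i = 2.
  Consistency check: S_2/S_1 = 5·1 = 5 ≡ 5 = α_err ✓ (single-error assumption holds).
Step 4: error magnitude e = S_0/v_2 = S_0·∏_{j≠2}(α_2 − α_j) = 9·5 = 45 ≡ 1 (mod 11).
Step 5: correct position 2: c_2 = r_2 − e = 7 − 1 ≡ 6 (mod 11). Hence c = [7, 6, 3, 10, 2].
  Check: interpolating c through the α_i gives m(x) = 4 + 7·x (degree < 2) with m(α_i) = c_i for every i, so c is indeed a codeword.


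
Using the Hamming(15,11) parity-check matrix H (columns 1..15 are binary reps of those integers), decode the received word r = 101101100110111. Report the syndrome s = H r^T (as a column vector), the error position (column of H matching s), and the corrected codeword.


s = (1, 0, 1, 0)^T, error position = 10, corrected codeword c = 101101100010111

Compute s = H r^T mod 2 one row at a time:
  s_1 = 0 + 0 + 1 + 1 + 0 + 1 + 1 + 1 = 5 ≡ 1 (mod 2).
  s_2 = 1 + 0 + 1 + 1 + 0 + 1 + 1 + 1 = 6 ≡ 0 (mod 2).
  s_3 = 0 + 1 + 1 + 1 + 1 + 1 + 1 + 1 = 7 ≡ 1 (mod 2).
  s_4 = 1 + 1 + 0 + 1 + 0 + 1 + 1 + 1 = 6 ≡ 0 (mod 2).
s = (1, 0, 1, 0)^T — this equals column 10 of H (binary 1010), so error is at position 10.
Correct: flip bit 10 of r = 101101100110111 to get c = 101101100010111.


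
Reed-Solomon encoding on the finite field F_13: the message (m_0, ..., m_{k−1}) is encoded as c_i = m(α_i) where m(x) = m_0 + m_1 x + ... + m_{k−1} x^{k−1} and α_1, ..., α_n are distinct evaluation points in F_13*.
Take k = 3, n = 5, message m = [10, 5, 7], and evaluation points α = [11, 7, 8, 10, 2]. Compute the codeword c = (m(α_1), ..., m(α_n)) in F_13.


c = [2, 11, 4, 6, 9]

Message polynomial: m(x) = 10 + 5·x + 7·x^2 (mod 13).
For each evaluation point α_i, compute m(α_i) mod 13:
  α_1 = 11: Horner steps 7 → 4 → 2, so m(11) = 2.
  α_2 = 7: Horner steps 7 → 2 → 11, so m(7) = 11.
  α_3 = 8: Horner steps 7 → 9 → 4, so m(8) = 4.
  α_4 = 10: Horner steps 7 → 10 → 6, so m(10) = 6.
  α_5 = 2: Horner steps 7 → 6 → 9, so m(2) = 9.
Codeword c = [2, 11, 4, 6, 9] ∈ F_13^5.


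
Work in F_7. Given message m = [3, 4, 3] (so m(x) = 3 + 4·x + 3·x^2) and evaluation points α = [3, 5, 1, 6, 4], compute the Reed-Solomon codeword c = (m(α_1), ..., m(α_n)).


c = [0, 0, 3, 2, 4]

Message polynomial: m(x) = 3 + 4·x + 3·x^2 (mod 7).
For each evaluation point α_i, compute m(α_i) mod 7:
  α_1 = 3: Horner steps 3 → 6 → 0, so m(3) = 0.
  α_2 = 5: Horner steps 3 → 5 → 0, so m(5) = 0.
  α_3 = 1: Horner steps 3 → 0 → 3, so m(1) = 3.
  α_4 = 6: Horner steps 3 → 1 → 2, so m(6) = 2.
  α_5 = 4: Horner steps 3 → 2 → 4, so m(4) = 4.
Codeword c = [0, 0, 3, 2, 4] ∈ F_7^5.


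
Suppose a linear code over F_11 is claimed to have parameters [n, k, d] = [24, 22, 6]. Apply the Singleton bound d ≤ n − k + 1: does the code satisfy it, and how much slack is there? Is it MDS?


Singleton RHS = n − k + 1 = 3, slack = -3, bound violated (no such code; not MDS).

Singleton bound: d ≤ n − k + 1.
Here n = 24, k = 22, so n − k + 1 = 3.
Given d = 6, check d ≤ 3: NO.
Slack = (n − k + 1) − d = -3.
The slack is negative: d = 6 exceeds n − k + 1 = 3 by 3, so the Singleton bound is violated and no linear [24, 22, 6]_11 code can exist. In particular it is not MDS (MDS requires d = n − k + 1 exactly).
Description: the claimed parameters are [24, 22, 6]_11; such a code would be impossible (violates the Singleton bound).


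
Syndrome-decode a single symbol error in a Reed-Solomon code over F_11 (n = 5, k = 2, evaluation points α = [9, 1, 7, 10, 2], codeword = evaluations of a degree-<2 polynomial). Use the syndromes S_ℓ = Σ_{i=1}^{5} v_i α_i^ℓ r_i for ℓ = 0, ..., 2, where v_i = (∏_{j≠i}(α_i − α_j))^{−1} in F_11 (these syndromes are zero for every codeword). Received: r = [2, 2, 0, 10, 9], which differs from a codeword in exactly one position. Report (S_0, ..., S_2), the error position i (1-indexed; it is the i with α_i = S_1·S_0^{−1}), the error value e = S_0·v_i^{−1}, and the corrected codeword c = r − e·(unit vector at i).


S = (6, 10, 2), error at position 1, error magnitude e = 10, c = [3, 2, 0, 10, 9].

Step 1: column multipliers v_i = (∏_{j≠i}(α_i − α_j))^{−1} mod 11.
  i = 1 (α = 9): (9−1)(9−7)(9−10)(9−2) = 8·2·(−1)·7 = −112 ≡ 9, so v_1 = 9^{−1} = 5 (mod 11).
  i = 2 (α = 1): (1−9)(1−7)(1−10)(1−2) = (−8)·(−6)·(−9)·(−1) = 432 ≡ 3, so v_2 = 3^{−1} = 4 (mod 11).
  i = 3 (α = 7): (7−9)(7−1)(7−10)(7−2) = (−2)·6·(−3)·5 = 180 ≡ 4, so v_3 = 4^{−1} = 3 (mod 11).
  i = 4 (α = 10): (10−9)(10−1)(10−7)(10−2) = 1·9·3·8 = 216 ≡ 7, so v_4 = 7^{−1} = 8 (mod 11).
  i = 5 (α = 2): (2−9)(2−1)(2−7)(2−10) = (−7)·1·(−5)·(−8) = −280 ≡ 6, so v_5 = 6^{−1} = 2 (mod 11).
  v = [5, 4, 3, 8, 2].
Step 2: syndromes of r = [2, 2, 0, 10, 9] (all sums mod 11).
  S_0 = Σ v_i r_i = 5·2 + 4·2 + 3·0 + 8·10 + 2·9 = 116 ≡ 6.
  S_1 = Σ v_i α_i r_i = 5·9·2 + 4·1·2 + 3·7·0 + 8·10·10 + 2·2·9 = 934 ≡ 10.
  α_i^2 mod 11 = [4, 1, 5, 1, 4].
  S_2 = Σ v_i α_i^2 r_i = 5·4·2 + 4·1·2 + 3·5·0 + 8·1·10 + 2·4·9 = 200 ≡ 2.
  S = (6, 10, 2) ≠ 0, so r is not a codeword (an error is present).
Step 3: locate the error. For a single error e at position i, S_ℓ = v_i·e·α_i^ℓ, so α_err = S_1/S_0.
  S_0^{−1} = 6^{−1} = 2 (mod 11), so α_err = 10·2 = 20 ≡ 9 = α_1. Error position i = 1.
  Consistency check: S_2/S_1 = 2·10 = 20 ≡ 9 = α_err ✓ (single-error assumption holds).
Step 4: error magnitude e = S_0/v_1 = S_0·∏_{j≠1}(α_1 − α_j) = 6·9 = 54 ≡ 10 (mod 11).
Step 5: correct position 1: c_1 = r_1 − e = 2 − 10 ≡ 3 (mod 11). Hence c = [3, 2, 0, 10, 9].
  Check: interpolating c through the α_i gives m(x) = 6 + 7·x (degree < 2) with m(α_i) = c_i for every i, so c is indeed a codeword.


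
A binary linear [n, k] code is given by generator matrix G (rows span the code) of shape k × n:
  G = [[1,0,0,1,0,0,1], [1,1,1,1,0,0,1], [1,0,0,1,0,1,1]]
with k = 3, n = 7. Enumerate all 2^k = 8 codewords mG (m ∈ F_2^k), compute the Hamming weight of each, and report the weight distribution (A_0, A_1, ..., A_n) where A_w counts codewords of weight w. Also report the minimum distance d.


Weight distribution: A_0 = 1, A_1 = 1, A_2 = 1, A_3 = 2, A_4 = 1, A_5 = 1, A_6 = 1. Minimum distance d = 1.

Enumerate all 2^3 = 8 messages m ∈ F_2^3.
For each, compute codeword c = mG in F_2^7, then tally its weight.
  m = 000 → c = 0000000, weight = 0.
  m = 100 → c = 1001001, weight = 3.
  m = 010 → c = 1111001, weight = 5.
  m = 110 → c = 0110000, weight = 2.
  m = 001 → c = 1001011, weight = 4.
  m = 101 → c = 0000010, weight = 1.
  m = 011 → c = 0110010, weight = 3.
  m = 111 → c = 1111011, weight = 6.
Tally weights:
  weight 0: 1 codewords.
  weight 1: 1 codewords.
  weight 2: 1 codewords.
  weight 3: 2 codewords.
  weight 4: 1 codewords.
  weight 5: 1 codewords.
  weight 6: 1 codewords.
Minimum distance d = smallest w > 0 with A_w > 0 = 1.
Sanity: Σ A_w = 8 = 2^3 = 8 ✓.


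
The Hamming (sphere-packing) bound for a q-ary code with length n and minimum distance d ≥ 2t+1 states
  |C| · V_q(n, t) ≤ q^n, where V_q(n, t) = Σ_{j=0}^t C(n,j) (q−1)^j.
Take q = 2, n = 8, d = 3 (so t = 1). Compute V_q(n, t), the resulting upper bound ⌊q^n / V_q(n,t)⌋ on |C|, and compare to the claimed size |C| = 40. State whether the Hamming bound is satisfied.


V_q(n, t) = 9, q^n = 256, Hamming bound = 28, |C| = 40 > bound (violated).

Step 1: Compute V_q(n, t) = Σ_{j=0}^1 C(n, j) (q−1)^j.
  j = 0: C(8,0)·(1)^0 = 1·1 = 1.
  j = 1: C(8,1)·(1)^1 = 8·1 = 8.
  V_q(n, t) = 1 + 8 = 9.
Step 2: q^n = 2^8 = 256.
Step 3: Hamming bound ⌊q^n / V_q(n,t)⌋ = ⌊256/9⌋ = 28.
Step 4: Compare |C| = 40 to 28: violated.
The claimed |C| lies above the Hamming bound, so no 2-ary code of length 8 with d ≥ 3 can have 40 codewords.
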